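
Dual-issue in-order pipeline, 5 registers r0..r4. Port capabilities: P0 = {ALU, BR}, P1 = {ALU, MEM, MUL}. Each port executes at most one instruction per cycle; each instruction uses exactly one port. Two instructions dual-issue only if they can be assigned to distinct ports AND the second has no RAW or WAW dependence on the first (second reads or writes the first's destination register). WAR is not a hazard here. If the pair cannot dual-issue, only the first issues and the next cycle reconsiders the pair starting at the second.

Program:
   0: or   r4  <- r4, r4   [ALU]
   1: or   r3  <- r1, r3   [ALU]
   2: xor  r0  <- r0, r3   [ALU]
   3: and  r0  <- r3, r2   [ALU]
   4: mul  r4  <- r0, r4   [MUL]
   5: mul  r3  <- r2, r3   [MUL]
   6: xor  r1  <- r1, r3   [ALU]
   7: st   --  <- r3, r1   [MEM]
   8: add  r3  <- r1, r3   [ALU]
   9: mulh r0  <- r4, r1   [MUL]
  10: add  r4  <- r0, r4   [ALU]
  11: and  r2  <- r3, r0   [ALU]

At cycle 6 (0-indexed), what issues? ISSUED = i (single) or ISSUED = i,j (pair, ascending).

[0] i0,i1  or/or  -- dual
[1] i2  xor  -- WAW r0
[2] i3  and  -- RAW r0
[3] i4  mul  -- no-port MUL/MUL
[4] i5  mul  -- RAW r3
[5] i6  xor  -- RAW r1
[6] i7,i8  st/add  -- dual
[7] i9  mulh  -- RAW r0
[8] i10,i11  add/and  -- dual

ISSUED = 7,8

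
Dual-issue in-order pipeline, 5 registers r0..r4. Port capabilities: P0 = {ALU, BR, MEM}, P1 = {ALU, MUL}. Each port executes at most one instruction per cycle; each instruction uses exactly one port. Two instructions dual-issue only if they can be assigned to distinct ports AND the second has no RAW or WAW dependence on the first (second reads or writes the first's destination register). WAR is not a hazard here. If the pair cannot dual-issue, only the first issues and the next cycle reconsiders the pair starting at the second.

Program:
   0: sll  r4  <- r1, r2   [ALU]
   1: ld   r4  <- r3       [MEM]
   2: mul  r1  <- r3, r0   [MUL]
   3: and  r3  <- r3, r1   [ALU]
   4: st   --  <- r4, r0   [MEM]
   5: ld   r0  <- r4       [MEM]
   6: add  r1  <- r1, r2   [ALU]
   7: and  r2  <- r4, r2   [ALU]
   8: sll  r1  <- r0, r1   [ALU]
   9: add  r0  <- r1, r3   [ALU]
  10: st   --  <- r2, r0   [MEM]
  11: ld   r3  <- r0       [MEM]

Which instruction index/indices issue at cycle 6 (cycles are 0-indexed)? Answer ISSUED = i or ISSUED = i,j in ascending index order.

  cy0 -> i0 (sll.ALU) WAW r4
  cy1 -> i1+i2 (ld.MEM mul.MUL) 2-wide
  cy2 -> i3+i4 (and.ALU st.MEM) 2-wide
  cy3 -> i5+i6 (ld.MEM add.ALU) 2-wide
  cy4 -> i7+i8 (and.ALU sll.ALU) 2-wide
  cy5 -> i9 (add.ALU) RAW r0
  cy6 -> i10 (st.MEM) no-port MEM/MEM
  cy7 -> i11 (ld.MEM) tail

ISSUED = 10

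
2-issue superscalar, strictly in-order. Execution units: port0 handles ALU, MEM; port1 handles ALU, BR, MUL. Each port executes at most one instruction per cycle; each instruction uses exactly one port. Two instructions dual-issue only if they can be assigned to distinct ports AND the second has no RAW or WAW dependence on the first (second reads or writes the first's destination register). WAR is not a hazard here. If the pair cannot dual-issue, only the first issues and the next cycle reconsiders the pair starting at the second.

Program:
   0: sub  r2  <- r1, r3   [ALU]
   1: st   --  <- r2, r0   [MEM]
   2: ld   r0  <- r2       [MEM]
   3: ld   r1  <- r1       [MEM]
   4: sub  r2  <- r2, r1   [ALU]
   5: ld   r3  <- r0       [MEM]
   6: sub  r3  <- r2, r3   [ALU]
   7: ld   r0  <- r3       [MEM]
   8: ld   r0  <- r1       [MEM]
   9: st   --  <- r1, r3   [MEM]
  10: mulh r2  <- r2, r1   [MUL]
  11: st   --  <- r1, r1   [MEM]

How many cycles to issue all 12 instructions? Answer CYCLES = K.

CYCLES = 10

#0 head=0: sub.ALU i0 RAW r2
#1 head=1: st.MEM i1 no-port MEM/MEM
#2 head=2: ld.MEM i2 no-port MEM/MEM
#3 head=3: ld.MEM i3 RAW r1
#4 head=4: sub.ALU/ld.MEM i4+i5 dual
#5 head=6: sub.ALU i6 RAW r3
#6 head=7: ld.MEM i7 no-port MEM/MEM
#7 head=8: ld.MEM i8 no-port MEM/MEM
#8 head=9: st.MEM/mulh.MUL i9+i10 dual
#9 head=11: st.MEM i11 tail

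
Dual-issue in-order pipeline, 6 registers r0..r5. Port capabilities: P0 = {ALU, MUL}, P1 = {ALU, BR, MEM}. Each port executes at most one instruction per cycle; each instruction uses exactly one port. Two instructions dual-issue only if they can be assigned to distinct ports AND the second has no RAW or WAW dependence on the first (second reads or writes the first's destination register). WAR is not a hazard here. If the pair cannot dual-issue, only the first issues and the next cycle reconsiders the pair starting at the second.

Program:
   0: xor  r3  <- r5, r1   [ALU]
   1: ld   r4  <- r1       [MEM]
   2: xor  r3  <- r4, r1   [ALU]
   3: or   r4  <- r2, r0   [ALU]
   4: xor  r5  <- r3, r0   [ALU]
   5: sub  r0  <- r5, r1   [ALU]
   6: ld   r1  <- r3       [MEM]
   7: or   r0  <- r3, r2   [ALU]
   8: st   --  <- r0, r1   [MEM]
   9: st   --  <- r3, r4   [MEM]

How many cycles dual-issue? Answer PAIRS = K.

PAIRS = 3

[0] i0&i1  xor+ld  -- dual
[1] i2&i3  xor+or  -- dual
[2] i4  xor  -- RAW r5
[3] i5&i6  sub+ld  -- dual
[4] i7  or  -- RAW r0
[5] i8  st  -- no-port MEM/MEM
[6] i9  st  -- tail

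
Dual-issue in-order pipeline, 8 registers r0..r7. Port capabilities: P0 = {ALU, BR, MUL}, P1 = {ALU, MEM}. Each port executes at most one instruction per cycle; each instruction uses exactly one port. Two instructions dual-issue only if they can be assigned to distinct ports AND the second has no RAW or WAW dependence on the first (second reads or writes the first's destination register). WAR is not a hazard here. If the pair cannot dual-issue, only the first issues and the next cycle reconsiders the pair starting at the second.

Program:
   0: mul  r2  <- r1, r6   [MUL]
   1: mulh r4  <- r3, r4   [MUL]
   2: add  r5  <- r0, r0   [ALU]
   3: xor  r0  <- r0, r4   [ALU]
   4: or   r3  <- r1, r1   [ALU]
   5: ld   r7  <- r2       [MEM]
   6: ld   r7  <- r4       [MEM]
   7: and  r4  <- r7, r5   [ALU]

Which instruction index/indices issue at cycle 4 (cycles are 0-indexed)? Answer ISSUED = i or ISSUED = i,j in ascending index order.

ISSUED = 6

c0: i0 mul  no-port MUL/MUL
c1: i1,i2 mulh add  dual
c2: i3,i4 xor or  dual
c3: i5 ld  no-port MEM/MEM
c4: i6 ld  RAW r7
c5: i7 and  tail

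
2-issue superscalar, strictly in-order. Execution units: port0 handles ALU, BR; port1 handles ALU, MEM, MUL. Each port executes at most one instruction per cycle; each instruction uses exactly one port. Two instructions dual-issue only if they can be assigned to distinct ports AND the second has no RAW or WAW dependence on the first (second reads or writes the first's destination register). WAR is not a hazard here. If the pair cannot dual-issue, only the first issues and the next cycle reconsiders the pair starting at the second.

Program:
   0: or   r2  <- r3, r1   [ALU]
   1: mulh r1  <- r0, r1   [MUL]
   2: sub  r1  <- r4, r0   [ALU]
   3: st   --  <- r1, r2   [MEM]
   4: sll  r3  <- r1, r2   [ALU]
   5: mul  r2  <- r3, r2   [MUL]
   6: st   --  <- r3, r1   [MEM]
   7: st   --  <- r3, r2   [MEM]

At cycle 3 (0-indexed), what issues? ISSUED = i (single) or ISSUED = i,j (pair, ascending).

ISSUED = 5

0. or.ALU/mulh.MUL @i0&i1  | 2-wide
1. sub.ALU @i2  | RAW r1
2. st.MEM/sll.ALU @i3&i4  | 2-wide
3. mul.MUL @i5  | no-port MUL/MEM
4. st.MEM @i6  | no-port MEM/MEM
5. st.MEM @i7  | tail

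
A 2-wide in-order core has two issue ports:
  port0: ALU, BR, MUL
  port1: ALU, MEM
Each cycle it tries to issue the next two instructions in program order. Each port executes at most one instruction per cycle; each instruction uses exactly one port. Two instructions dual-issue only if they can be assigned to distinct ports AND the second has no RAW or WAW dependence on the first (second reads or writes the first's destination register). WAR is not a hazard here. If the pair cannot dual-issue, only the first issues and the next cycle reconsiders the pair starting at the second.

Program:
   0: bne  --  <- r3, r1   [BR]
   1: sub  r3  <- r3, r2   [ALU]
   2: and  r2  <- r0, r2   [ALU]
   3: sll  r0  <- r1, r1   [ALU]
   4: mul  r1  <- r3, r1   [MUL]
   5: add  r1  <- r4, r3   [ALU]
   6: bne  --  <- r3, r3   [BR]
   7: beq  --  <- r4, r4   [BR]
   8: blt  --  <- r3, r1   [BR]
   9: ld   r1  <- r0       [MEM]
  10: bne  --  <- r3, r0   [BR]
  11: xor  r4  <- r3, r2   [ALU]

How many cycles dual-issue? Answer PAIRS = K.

#0 head=0: bne.BR;sub.ALU i0/i1 2-wide
#1 head=2: and.ALU;sll.ALU i2/i3 2-wide
#2 head=4: mul.MUL i4 WAW r1
#3 head=5: add.ALU;bne.BR i5/i6 2-wide
#4 head=7: beq.BR i7 no-port BR/BR
#5 head=8: blt.BR;ld.MEM i8/i9 2-wide
#6 head=10: bne.BR;xor.ALU i10/i11 2-wide

PAIRS = 5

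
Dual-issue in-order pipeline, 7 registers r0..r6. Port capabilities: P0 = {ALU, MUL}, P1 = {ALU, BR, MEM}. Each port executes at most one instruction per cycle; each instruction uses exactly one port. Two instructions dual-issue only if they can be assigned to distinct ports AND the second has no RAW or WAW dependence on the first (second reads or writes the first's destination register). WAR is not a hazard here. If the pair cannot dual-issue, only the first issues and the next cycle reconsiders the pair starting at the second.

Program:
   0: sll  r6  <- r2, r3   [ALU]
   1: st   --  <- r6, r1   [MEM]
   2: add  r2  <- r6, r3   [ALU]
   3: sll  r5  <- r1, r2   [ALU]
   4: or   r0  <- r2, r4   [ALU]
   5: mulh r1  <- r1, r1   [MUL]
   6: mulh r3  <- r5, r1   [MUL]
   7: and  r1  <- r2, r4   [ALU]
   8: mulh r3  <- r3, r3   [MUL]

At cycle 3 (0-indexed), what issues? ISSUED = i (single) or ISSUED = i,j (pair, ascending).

t=0 i0:sll.ALU ; RAW r6
t=1 i1,i2:st.MEM;add.ALU ; pair
t=2 i3,i4:sll.ALU;or.ALU ; pair
t=3 i5:mulh.MUL ; no-port MUL/MUL
t=4 i6,i7:mulh.MUL;and.ALU ; pair
t=5 i8:mulh.MUL ; tail

ISSUED = 5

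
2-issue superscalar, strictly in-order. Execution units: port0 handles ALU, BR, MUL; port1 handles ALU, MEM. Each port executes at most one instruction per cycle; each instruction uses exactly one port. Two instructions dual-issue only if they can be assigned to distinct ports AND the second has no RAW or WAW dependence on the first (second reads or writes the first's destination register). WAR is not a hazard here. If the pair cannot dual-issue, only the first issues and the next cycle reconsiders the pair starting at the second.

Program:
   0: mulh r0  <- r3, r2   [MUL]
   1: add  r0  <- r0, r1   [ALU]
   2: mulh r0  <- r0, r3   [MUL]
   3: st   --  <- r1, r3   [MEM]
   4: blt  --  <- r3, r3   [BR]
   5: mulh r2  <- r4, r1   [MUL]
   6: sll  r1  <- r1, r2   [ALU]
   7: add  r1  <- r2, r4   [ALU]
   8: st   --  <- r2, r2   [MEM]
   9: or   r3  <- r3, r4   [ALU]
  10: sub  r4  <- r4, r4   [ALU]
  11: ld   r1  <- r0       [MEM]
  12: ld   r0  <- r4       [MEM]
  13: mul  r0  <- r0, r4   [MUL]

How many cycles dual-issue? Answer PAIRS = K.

PAIRS = 3

0. mulh.MUL @i0  | RAW+WAW r0
1. add.ALU @i1  | RAW+WAW r0
2. mulh.MUL/st.MEM @i2+i3  | 2-wide
3. blt.BR @i4  | no-port BR/MUL
4. mulh.MUL @i5  | RAW r2
5. sll.ALU @i6  | WAW r1
6. add.ALU/st.MEM @i7+i8  | 2-wide
7. or.ALU/sub.ALU @i9+i10  | 2-wide
8. ld.MEM @i11  | no-port MEM/MEM
9. ld.MEM @i12  | RAW+WAW r0
10. mul.MUL @i13  | tail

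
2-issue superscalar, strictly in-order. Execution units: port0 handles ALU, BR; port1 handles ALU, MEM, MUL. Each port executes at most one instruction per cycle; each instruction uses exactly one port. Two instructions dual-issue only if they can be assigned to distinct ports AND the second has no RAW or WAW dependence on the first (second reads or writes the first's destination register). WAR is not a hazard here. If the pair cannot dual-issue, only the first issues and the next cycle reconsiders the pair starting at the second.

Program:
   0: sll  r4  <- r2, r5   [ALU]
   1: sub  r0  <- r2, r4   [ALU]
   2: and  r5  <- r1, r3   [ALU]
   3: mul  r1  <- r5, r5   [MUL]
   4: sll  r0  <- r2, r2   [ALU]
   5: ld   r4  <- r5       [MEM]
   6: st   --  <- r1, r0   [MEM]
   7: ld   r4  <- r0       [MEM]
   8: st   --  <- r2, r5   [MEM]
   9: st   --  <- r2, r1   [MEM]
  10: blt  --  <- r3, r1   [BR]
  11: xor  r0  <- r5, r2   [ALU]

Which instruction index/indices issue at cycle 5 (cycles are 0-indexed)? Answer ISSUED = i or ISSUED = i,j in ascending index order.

ISSUED = 7

t=0 i0:sll.ALU ; RAW r4
t=1 i1/i2:sub.ALU/and.ALU ; pair
t=2 i3/i4:mul.MUL/sll.ALU ; pair
t=3 i5:ld.MEM ; no-port MEM/MEM
t=4 i6:st.MEM ; no-port MEM/MEM
t=5 i7:ld.MEM ; no-port MEM/MEM
t=6 i8:st.MEM ; no-port MEM/MEM
t=7 i9/i10:st.MEM/blt.BR ; pair
t=8 i11:xor.ALU ; tail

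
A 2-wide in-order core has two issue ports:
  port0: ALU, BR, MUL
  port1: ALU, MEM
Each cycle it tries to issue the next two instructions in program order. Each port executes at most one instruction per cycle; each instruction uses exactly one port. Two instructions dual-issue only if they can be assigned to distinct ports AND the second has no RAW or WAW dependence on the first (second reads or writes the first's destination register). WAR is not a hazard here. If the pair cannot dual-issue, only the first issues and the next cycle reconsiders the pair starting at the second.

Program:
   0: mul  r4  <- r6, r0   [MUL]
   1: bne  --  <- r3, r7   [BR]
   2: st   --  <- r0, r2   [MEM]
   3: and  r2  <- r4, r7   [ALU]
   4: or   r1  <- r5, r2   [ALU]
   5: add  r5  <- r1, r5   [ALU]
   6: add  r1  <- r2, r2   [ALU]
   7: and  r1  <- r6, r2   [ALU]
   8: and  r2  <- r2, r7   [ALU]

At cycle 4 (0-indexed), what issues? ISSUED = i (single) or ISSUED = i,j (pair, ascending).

ISSUED = 5,6

t=0 i0:mul.MUL ; no-port MUL/BR
t=1 i1&i2:bne.BR st.MEM ; pair
t=2 i3:and.ALU ; RAW r2
t=3 i4:or.ALU ; RAW r1
t=4 i5&i6:add.ALU add.ALU ; pair
t=5 i7&i8:and.ALU and.ALU ; pair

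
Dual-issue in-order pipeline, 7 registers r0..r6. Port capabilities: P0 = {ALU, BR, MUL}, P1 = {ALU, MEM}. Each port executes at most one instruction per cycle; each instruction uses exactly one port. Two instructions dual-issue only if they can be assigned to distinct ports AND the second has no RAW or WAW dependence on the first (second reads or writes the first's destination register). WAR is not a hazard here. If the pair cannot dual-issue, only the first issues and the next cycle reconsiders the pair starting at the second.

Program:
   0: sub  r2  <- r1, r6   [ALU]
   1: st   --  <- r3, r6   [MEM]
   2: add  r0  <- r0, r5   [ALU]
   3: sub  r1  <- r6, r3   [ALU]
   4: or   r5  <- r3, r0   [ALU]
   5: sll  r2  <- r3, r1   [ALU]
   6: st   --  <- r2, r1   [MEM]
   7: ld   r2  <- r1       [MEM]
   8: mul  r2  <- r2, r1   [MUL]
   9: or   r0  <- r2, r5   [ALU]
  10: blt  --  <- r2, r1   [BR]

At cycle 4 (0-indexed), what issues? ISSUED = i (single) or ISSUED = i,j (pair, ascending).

ISSUED = 7

#0 head=0: sub.ALU+st.MEM i0+i1 2-wide
#1 head=2: add.ALU+sub.ALU i2+i3 2-wide
#2 head=4: or.ALU+sll.ALU i4+i5 2-wide
#3 head=6: st.MEM i6 no-port MEM/MEM
#4 head=7: ld.MEM i7 RAW+WAW r2
#5 head=8: mul.MUL i8 RAW r2
#6 head=9: or.ALU+blt.BR i9+i10 2-wide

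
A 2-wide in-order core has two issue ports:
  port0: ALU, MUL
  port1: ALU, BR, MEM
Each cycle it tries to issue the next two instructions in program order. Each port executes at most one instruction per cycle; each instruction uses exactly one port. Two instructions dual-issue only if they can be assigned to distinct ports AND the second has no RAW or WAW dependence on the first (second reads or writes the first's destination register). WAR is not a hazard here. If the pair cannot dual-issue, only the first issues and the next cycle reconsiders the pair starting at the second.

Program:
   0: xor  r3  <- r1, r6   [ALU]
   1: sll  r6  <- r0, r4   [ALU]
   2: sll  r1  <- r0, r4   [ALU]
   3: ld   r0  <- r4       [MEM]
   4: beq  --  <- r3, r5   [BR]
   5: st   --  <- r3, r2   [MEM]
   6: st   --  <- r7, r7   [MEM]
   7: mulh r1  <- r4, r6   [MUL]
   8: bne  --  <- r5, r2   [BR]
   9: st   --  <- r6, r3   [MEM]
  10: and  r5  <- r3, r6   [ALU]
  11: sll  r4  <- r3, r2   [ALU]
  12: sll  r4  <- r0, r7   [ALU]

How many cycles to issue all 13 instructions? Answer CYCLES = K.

c0: i0/i1 xor+sll  pair
c1: i2/i3 sll+ld  pair
c2: i4 beq  no-port BR/MEM
c3: i5 st  no-port MEM/MEM
c4: i6/i7 st+mulh  pair
c5: i8 bne  no-port BR/MEM
c6: i9/i10 st+and  pair
c7: i11 sll  WAW r4
c8: i12 sll  tail

CYCLES = 9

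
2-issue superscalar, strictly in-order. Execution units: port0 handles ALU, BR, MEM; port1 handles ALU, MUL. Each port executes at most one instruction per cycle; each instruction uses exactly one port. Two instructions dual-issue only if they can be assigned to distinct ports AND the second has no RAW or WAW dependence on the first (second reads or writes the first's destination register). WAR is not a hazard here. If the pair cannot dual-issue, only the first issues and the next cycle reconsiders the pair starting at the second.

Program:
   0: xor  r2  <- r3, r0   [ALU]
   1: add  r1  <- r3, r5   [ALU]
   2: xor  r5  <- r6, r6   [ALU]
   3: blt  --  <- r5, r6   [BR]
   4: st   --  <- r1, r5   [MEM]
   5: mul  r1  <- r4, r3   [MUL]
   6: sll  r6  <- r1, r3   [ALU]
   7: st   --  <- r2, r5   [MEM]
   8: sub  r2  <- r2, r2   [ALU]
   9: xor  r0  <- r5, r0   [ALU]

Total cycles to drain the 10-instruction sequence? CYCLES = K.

CYCLES = 6

#0 head=0: xor+add i0+i1 dual
#1 head=2: xor i2 RAW r5
#2 head=3: blt i3 no-port BR/MEM
#3 head=4: st+mul i4+i5 dual
#4 head=6: sll+st i6+i7 dual
#5 head=8: sub+xor i8+i9 dual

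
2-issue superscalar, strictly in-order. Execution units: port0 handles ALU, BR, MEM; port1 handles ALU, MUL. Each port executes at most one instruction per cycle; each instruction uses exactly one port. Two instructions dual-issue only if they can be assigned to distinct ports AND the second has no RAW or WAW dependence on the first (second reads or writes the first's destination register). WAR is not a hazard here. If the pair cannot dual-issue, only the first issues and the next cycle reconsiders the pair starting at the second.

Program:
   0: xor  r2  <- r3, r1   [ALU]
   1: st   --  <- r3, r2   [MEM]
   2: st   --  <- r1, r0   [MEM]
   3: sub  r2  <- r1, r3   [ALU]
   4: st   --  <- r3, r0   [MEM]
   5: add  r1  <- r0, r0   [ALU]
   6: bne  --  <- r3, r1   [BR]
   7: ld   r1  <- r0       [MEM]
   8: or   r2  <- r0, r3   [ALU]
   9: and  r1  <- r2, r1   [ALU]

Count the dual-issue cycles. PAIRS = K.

PAIRS = 3

#0 head=0: xor i0 RAW r2
#1 head=1: st i1 no-port MEM/MEM
#2 head=2: st+sub i2+i3 pair
#3 head=4: st+add i4+i5 pair
#4 head=6: bne i6 no-port BR/MEM
#5 head=7: ld+or i7+i8 pair
#6 head=9: and i9 tail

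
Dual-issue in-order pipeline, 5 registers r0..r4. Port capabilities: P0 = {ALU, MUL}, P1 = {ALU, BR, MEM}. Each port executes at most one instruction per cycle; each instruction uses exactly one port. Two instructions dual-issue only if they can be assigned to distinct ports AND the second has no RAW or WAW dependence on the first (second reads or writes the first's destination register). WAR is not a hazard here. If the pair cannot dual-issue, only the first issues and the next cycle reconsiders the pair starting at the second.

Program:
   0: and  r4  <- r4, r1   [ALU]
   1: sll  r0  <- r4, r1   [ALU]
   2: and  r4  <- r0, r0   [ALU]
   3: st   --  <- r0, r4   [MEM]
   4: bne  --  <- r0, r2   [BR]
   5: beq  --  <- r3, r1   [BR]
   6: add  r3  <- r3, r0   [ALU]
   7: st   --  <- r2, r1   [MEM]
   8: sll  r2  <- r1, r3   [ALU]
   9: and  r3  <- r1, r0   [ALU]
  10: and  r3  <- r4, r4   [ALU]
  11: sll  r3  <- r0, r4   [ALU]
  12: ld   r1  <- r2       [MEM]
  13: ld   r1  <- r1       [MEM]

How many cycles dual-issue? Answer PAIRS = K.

PAIRS = 3

c0: i0 and.ALU  RAW r4
c1: i1 sll.ALU  RAW r0
c2: i2 and.ALU  RAW r4
c3: i3 st.MEM  no-port MEM/BR
c4: i4 bne.BR  no-port BR/BR
c5: i5,i6 beq.BR add.ALU  2-wide
c6: i7,i8 st.MEM sll.ALU  2-wide
c7: i9 and.ALU  WAW r3
c8: i10 and.ALU  WAW r3
c9: i11,i12 sll.ALU ld.MEM  2-wide
c10: i13 ld.MEM  tail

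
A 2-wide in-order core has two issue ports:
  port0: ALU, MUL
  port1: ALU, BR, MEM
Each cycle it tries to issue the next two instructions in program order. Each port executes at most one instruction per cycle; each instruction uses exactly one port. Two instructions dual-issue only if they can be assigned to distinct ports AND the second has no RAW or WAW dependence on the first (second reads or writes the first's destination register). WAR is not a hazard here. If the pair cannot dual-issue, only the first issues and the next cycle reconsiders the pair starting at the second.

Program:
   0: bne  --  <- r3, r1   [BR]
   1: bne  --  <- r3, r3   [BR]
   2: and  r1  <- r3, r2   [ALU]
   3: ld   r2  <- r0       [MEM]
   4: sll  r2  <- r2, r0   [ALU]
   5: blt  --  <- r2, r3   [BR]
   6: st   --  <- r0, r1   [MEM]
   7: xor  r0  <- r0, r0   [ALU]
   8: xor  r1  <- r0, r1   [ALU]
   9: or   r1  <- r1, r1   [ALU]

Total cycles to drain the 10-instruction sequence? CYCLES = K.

0. bne @i0  | no-port BR/BR
1. bne+and @i1&i2  | dual
2. ld @i3  | RAW+WAW r2
3. sll @i4  | RAW r2
4. blt @i5  | no-port BR/MEM
5. st+xor @i6&i7  | dual
6. xor @i8  | RAW+WAW r1
7. or @i9  | tail

CYCLES = 8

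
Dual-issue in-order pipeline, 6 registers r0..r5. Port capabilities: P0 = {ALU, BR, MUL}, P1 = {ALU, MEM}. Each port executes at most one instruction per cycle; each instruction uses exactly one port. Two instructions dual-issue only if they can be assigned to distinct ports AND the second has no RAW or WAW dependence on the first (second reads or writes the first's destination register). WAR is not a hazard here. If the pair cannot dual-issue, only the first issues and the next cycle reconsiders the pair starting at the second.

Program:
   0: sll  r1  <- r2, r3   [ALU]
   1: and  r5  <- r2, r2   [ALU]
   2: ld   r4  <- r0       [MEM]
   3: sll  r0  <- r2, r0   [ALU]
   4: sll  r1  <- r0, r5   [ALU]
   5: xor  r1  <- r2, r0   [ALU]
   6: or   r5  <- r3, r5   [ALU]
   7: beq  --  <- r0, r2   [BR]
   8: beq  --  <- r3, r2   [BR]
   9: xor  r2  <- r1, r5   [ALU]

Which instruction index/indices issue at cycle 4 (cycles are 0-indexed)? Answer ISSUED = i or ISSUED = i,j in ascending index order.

[0] i0&i1  sll;and  -- 2-wide
[1] i2&i3  ld;sll  -- 2-wide
[2] i4  sll  -- WAW r1
[3] i5&i6  xor;or  -- 2-wide
[4] i7  beq  -- no-port BR/BR
[5] i8&i9  beq;xor  -- 2-wide

ISSUED = 7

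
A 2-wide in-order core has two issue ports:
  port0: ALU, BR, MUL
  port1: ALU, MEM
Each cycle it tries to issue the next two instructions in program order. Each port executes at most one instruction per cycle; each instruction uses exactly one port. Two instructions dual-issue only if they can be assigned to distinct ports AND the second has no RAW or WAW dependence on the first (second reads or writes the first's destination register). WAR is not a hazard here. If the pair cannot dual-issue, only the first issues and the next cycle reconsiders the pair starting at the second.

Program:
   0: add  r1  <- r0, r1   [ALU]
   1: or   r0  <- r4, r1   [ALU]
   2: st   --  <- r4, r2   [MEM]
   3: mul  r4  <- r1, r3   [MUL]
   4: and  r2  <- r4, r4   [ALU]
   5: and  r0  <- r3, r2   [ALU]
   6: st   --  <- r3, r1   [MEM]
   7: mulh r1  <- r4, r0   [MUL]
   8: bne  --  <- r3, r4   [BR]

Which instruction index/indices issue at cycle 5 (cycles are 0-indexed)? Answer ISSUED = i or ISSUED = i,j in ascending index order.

ISSUED = 7

c0: i0 add  RAW r1
c1: i1/i2 or st  dual
c2: i3 mul  RAW r4
c3: i4 and  RAW r2
c4: i5/i6 and st  dual
c5: i7 mulh  no-port MUL/BR
c6: i8 bne  tail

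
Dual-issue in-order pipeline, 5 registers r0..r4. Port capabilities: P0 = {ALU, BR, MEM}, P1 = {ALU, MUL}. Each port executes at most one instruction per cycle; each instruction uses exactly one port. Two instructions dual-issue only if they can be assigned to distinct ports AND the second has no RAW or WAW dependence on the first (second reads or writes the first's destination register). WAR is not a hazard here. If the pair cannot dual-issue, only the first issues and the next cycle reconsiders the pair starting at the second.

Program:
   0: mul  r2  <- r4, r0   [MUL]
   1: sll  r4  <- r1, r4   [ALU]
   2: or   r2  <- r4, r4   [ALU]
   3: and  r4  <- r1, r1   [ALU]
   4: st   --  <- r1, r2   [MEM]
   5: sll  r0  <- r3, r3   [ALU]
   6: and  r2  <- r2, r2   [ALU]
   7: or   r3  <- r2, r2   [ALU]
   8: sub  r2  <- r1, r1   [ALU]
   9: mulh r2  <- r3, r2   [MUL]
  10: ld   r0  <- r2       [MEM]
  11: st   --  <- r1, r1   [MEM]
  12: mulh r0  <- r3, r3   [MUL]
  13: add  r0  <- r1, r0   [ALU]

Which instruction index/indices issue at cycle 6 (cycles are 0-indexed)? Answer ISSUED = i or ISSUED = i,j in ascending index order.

ISSUED = 10

t=0 i0,i1:mul.MUL sll.ALU ; 2-wide
t=1 i2,i3:or.ALU and.ALU ; 2-wide
t=2 i4,i5:st.MEM sll.ALU ; 2-wide
t=3 i6:and.ALU ; RAW r2
t=4 i7,i8:or.ALU sub.ALU ; 2-wide
t=5 i9:mulh.MUL ; RAW r2
t=6 i10:ld.MEM ; no-port MEM/MEM
t=7 i11,i12:st.MEM mulh.MUL ; 2-wide
t=8 i13:add.ALU ; tail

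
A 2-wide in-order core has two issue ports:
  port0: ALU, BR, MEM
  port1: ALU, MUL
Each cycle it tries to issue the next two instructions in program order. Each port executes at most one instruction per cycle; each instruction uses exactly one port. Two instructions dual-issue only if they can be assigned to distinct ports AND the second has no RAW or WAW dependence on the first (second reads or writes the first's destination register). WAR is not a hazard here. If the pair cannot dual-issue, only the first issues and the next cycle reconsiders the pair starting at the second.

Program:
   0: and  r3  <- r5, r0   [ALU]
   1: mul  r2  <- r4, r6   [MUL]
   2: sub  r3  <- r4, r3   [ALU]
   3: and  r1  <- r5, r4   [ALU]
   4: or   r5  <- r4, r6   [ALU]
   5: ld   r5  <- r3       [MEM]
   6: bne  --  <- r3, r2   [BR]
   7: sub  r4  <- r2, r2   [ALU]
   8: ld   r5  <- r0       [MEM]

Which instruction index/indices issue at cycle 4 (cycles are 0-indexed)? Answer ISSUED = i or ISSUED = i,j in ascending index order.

[0] i0/i1  and.ALU mul.MUL  -- 2-wide
[1] i2/i3  sub.ALU and.ALU  -- 2-wide
[2] i4  or.ALU  -- WAW r5
[3] i5  ld.MEM  -- no-port MEM/BR
[4] i6/i7  bne.BR sub.ALU  -- 2-wide
[5] i8  ld.MEM  -- tail

ISSUED = 6,7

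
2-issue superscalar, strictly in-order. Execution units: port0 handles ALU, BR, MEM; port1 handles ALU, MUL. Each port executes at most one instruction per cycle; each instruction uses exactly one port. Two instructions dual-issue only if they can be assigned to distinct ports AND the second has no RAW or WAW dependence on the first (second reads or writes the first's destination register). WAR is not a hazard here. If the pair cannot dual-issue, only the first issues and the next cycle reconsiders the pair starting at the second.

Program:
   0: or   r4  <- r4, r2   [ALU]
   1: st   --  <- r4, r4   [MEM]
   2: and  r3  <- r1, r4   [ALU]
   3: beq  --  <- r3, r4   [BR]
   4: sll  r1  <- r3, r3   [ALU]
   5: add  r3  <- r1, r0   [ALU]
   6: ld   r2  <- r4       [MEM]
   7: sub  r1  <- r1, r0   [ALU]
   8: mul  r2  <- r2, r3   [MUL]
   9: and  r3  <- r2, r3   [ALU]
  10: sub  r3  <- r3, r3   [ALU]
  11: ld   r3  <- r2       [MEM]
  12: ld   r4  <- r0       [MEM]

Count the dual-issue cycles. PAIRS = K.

[0] i0  or  -- RAW r4
[1] i1+i2  st+and  -- pair
[2] i3+i4  beq+sll  -- pair
[3] i5+i6  add+ld  -- pair
[4] i7+i8  sub+mul  -- pair
[5] i9  and  -- RAW+WAW r3
[6] i10  sub  -- WAW r3
[7] i11  ld  -- no-port MEM/MEM
[8] i12  ld  -- tail

PAIRS = 4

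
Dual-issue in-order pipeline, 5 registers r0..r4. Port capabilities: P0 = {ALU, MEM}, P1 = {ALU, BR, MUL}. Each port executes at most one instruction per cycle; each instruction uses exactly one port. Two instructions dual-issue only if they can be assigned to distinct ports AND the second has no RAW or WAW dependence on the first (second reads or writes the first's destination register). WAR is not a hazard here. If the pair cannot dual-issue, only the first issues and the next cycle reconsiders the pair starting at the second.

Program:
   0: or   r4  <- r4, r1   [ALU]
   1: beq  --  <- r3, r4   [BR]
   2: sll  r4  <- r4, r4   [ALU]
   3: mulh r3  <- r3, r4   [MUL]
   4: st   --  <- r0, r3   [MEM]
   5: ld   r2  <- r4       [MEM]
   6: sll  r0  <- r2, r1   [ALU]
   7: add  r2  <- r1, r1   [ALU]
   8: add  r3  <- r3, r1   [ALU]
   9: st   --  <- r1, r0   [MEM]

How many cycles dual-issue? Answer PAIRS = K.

0. or @i0  | RAW r4
1. beq;sll @i1&i2  | 2-wide
2. mulh @i3  | RAW r3
3. st @i4  | no-port MEM/MEM
4. ld @i5  | RAW r2
5. sll;add @i6&i7  | 2-wide
6. add;st @i8&i9  | 2-wide

PAIRS = 3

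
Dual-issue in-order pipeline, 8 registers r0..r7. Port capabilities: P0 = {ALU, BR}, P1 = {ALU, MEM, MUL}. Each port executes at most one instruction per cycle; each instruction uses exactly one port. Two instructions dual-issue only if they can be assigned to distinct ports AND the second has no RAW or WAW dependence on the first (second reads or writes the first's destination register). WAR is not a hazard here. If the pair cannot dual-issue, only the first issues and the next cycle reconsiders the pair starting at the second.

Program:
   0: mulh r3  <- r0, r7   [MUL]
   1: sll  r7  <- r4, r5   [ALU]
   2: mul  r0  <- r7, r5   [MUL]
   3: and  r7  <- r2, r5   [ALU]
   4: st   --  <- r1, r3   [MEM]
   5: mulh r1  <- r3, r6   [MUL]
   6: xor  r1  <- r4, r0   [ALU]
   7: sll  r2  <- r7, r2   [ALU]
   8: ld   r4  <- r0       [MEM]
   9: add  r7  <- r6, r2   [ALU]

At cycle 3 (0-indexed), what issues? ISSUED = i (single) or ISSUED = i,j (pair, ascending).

  cy0 -> i0+i1 (mulh.MUL;sll.ALU) dual
  cy1 -> i2+i3 (mul.MUL;and.ALU) dual
  cy2 -> i4 (st.MEM) no-port MEM/MUL
  cy3 -> i5 (mulh.MUL) WAW r1
  cy4 -> i6+i7 (xor.ALU;sll.ALU) dual
  cy5 -> i8+i9 (ld.MEM;add.ALU) dual

ISSUED = 5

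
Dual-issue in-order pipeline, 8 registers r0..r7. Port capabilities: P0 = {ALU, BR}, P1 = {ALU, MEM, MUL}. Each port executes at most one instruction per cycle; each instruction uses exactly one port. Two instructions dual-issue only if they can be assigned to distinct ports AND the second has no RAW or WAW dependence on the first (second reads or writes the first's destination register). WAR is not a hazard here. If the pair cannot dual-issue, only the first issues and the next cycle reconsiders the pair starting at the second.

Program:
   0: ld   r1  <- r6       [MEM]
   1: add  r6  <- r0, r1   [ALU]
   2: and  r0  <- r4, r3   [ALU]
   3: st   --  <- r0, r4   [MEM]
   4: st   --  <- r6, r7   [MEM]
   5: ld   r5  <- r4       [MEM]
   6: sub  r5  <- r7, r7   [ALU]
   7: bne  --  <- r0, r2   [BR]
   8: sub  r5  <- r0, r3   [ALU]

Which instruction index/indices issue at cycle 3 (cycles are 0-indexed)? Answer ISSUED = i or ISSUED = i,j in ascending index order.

ISSUED = 4

c0: i0 ld  RAW r1
c1: i1/i2 add and  dual
c2: i3 st  no-port MEM/MEM
c3: i4 st  no-port MEM/MEM
c4: i5 ld  WAW r5
c5: i6/i7 sub bne  dual
c6: i8 sub  tail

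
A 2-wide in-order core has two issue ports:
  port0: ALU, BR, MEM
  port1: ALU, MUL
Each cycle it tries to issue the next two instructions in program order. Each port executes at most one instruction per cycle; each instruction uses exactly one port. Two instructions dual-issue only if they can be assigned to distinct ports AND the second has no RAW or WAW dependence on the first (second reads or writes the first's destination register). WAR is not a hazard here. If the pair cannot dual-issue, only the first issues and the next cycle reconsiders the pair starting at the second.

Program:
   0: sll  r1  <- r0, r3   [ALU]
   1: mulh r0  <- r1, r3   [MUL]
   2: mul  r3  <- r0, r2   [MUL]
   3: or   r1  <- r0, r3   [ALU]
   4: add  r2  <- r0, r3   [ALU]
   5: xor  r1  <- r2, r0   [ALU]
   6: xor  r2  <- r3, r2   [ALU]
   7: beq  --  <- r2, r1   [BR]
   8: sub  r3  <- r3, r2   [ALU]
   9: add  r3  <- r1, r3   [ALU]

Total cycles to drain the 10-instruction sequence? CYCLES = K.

0. sll.ALU @i0  | RAW r1
1. mulh.MUL @i1  | no-port MUL/MUL
2. mul.MUL @i2  | RAW r3
3. or.ALU+add.ALU @i3/i4  | 2-wide
4. xor.ALU+xor.ALU @i5/i6  | 2-wide
5. beq.BR+sub.ALU @i7/i8  | 2-wide
6. add.ALU @i9  | tail

CYCLES = 7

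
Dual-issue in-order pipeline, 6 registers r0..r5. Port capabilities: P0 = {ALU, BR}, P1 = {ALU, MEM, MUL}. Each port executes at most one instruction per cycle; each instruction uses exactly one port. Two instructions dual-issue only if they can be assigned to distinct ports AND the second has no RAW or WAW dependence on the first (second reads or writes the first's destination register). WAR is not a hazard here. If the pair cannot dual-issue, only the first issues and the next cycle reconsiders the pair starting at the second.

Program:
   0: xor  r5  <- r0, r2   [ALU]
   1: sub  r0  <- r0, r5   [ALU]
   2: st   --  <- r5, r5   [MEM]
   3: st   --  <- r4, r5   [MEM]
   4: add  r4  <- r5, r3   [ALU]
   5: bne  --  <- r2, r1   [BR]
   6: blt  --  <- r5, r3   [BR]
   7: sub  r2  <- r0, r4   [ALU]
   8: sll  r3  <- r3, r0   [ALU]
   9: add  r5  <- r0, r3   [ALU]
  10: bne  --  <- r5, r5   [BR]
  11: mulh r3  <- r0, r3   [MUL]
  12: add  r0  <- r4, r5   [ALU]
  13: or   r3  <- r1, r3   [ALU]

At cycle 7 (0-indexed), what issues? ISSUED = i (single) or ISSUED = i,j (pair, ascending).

  cy0 -> i0 (xor.ALU) RAW r5
  cy1 -> i1,i2 (sub.ALU/st.MEM) pair
  cy2 -> i3,i4 (st.MEM/add.ALU) pair
  cy3 -> i5 (bne.BR) no-port BR/BR
  cy4 -> i6,i7 (blt.BR/sub.ALU) pair
  cy5 -> i8 (sll.ALU) RAW r3
  cy6 -> i9 (add.ALU) RAW r5
  cy7 -> i10,i11 (bne.BR/mulh.MUL) pair
  cy8 -> i12,i13 (add.ALU/or.ALU) pair

ISSUED = 10,11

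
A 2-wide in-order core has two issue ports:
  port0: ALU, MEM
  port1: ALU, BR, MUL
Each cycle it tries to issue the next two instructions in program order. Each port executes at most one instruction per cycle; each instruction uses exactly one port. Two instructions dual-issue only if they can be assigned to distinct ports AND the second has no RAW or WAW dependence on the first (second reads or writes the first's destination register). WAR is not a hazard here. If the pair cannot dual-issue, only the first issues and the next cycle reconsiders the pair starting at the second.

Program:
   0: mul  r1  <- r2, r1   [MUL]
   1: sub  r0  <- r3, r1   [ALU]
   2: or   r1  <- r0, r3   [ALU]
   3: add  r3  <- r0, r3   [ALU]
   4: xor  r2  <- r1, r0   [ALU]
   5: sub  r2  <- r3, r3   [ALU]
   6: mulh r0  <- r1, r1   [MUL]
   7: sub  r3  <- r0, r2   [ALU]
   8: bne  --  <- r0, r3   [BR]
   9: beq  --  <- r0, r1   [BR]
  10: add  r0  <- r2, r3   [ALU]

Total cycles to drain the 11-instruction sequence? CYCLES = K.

CYCLES = 8

  cy0 -> i0 (mul.MUL) RAW r1
  cy1 -> i1 (sub.ALU) RAW r0
  cy2 -> i2/i3 (or.ALU/add.ALU) pair
  cy3 -> i4 (xor.ALU) WAW r2
  cy4 -> i5/i6 (sub.ALU/mulh.MUL) pair
  cy5 -> i7 (sub.ALU) RAW r3
  cy6 -> i8 (bne.BR) no-port BR/BR
  cy7 -> i9/i10 (beq.BR/add.ALU) pair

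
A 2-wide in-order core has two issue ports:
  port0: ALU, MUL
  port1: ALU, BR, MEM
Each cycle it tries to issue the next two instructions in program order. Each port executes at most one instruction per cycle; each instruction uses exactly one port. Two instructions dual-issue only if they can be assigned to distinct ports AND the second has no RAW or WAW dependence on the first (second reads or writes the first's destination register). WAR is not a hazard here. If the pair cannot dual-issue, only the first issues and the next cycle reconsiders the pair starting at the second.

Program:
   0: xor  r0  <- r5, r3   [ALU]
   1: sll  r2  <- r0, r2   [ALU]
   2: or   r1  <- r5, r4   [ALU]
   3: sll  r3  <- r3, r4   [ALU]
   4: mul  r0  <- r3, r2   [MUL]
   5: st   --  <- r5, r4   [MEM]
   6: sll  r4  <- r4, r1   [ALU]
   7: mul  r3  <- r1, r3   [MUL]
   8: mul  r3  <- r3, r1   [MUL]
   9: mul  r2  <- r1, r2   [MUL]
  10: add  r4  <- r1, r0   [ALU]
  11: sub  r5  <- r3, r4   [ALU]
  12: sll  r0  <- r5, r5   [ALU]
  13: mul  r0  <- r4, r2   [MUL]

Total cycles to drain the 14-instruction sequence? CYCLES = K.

0. xor @i0  | RAW r0
1. sll;or @i1+i2  | 2-wide
2. sll @i3  | RAW r3
3. mul;st @i4+i5  | 2-wide
4. sll;mul @i6+i7  | 2-wide
5. mul @i8  | no-port MUL/MUL
6. mul;add @i9+i10  | 2-wide
7. sub @i11  | RAW r5
8. sll @i12  | WAW r0
9. mul @i13  | tail

CYCLES = 10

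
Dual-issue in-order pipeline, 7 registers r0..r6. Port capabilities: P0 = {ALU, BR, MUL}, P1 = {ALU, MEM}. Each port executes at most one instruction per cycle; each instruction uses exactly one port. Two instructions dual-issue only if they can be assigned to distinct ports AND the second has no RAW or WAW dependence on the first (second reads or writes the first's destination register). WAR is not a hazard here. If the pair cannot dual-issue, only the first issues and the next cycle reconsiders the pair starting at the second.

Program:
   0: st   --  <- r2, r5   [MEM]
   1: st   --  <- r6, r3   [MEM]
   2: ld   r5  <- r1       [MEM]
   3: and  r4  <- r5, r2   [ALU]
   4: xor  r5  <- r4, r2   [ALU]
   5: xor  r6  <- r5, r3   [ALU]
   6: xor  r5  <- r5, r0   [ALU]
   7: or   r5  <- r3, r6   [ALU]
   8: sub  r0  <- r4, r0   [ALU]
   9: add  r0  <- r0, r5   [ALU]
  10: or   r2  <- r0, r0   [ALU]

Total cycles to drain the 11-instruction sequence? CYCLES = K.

  cy0 -> i0 (st) no-port MEM/MEM
  cy1 -> i1 (st) no-port MEM/MEM
  cy2 -> i2 (ld) RAW r5
  cy3 -> i3 (and) RAW r4
  cy4 -> i4 (xor) RAW r5
  cy5 -> i5&i6 (xor;xor) dual
  cy6 -> i7&i8 (or;sub) dual
  cy7 -> i9 (add) RAW r0
  cy8 -> i10 (or) tail

CYCLES = 9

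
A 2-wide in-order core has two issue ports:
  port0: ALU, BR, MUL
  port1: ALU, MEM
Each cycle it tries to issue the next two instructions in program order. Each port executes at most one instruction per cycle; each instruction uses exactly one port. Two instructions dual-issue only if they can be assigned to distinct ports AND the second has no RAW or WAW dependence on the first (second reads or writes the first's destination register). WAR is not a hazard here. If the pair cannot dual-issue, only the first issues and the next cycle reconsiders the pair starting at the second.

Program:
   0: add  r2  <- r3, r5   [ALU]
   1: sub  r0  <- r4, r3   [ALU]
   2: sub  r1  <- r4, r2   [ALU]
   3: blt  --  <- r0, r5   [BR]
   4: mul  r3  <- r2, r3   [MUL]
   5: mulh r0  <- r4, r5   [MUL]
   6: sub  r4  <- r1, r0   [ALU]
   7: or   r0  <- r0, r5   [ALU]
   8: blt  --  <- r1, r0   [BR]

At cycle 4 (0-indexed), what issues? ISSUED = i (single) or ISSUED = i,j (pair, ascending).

ISSUED = 6,7

c0: i0,i1 add+sub  2-wide
c1: i2,i3 sub+blt  2-wide
c2: i4 mul  no-port MUL/MUL
c3: i5 mulh  RAW r0
c4: i6,i7 sub+or  2-wide
c5: i8 blt  tail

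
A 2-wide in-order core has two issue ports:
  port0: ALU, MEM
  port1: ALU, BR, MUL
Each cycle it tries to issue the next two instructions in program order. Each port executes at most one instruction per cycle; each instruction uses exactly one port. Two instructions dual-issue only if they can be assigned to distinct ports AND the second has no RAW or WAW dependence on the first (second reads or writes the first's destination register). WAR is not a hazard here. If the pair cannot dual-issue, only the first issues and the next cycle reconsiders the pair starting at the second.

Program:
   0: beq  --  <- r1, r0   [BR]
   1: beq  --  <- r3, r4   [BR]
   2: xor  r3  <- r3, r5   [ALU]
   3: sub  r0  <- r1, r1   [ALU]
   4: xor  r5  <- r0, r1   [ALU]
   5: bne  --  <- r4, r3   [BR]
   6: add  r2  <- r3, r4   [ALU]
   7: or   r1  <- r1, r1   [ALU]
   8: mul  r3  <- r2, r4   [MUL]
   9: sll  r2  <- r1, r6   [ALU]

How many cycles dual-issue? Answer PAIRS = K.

#0 head=0: beq i0 no-port BR/BR
#1 head=1: beq/xor i1,i2 pair
#2 head=3: sub i3 RAW r0
#3 head=4: xor/bne i4,i5 pair
#4 head=6: add/or i6,i7 pair
#5 head=8: mul/sll i8,i9 pair

PAIRS = 4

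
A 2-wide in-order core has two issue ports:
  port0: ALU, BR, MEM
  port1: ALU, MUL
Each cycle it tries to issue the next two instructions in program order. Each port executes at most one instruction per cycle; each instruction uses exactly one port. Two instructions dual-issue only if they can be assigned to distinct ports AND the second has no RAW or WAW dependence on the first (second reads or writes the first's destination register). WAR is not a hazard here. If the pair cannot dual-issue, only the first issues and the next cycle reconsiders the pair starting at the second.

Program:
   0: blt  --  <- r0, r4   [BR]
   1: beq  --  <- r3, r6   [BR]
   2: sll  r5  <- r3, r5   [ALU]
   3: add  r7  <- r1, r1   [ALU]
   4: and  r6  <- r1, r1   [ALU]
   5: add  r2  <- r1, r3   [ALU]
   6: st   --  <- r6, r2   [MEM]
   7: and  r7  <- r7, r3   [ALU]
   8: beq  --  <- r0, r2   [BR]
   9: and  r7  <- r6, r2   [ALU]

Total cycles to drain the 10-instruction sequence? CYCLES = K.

CYCLES = 6

c0: i0 blt  no-port BR/BR
c1: i1,i2 beq/sll  pair
c2: i3,i4 add/and  pair
c3: i5 add  RAW r2
c4: i6,i7 st/and  pair
c5: i8,i9 beq/and  pair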